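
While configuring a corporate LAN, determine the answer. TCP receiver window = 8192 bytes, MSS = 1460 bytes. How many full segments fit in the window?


Given: RWND = 8192 bytes, MSS = 1460 bytes
Full segments = floor(RWND / MSS)
Full segments = floor(8192 / 1460)
Full segments = floor(5.611) = 5

5


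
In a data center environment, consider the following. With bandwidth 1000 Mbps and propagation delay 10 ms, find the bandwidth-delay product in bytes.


Given: bandwidth = 1000 Mbps, delay = 10 ms
BDP in bits = 1000 * 10^6 * 10 / 1000
BDP in bits = 10000000
BDP in bytes = 10000000 / 8 = 1250000

1250000


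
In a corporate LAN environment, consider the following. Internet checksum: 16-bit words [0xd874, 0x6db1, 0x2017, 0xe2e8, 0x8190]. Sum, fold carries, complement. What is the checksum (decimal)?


Given words: [0xd874, 0x6db1, 0x2017, 0xe2e8, 0x8190]
Step 1: Sum all words
Raw sum = 55412 + 28081 + 8215 + 58088 + 33168 = 182964
Step 2: Fold carry: (51892 + 2) = 51894
One's complement = ~51894 & 0xFFFF = 13641

13641


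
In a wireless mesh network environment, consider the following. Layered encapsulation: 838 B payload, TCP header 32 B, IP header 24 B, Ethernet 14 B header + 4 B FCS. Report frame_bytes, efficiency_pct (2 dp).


TCP segment = 838 + 32 = 870 B
IP packet = 870 + 24 = 894 B
Ethernet frame = 894 + 14 + 4 = 912 B
Efficiency = app / frame = 838 / 912 = 0.918860 = 91.8860% -> 91.89% (2 dp)

912, 91.89


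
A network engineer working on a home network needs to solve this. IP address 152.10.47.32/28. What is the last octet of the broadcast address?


Given: IP = 152.10.47.32, prefix = /28
Host bits = 32 - 28 = 4
Network last octet = 32 AND mask = 32
Host part size = 2^4 - 1 = 15
Broadcast last octet = 32 OR 15 = 47

47


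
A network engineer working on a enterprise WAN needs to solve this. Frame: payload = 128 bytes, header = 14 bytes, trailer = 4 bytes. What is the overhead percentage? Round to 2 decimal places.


Given: payload = 128 B, header = 14 B, trailer = 4 B
Overhead bytes = header + trailer = 14 + 4 = 18
Total frame = payload + overhead = 128 + 18 = 146
Overhead % = 18 / 146 * 100 = 12.3288% -> 12.33% (2 dp)

12.33


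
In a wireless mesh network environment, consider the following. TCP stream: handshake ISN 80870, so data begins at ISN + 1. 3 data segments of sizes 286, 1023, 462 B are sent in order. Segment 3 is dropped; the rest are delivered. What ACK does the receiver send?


SYN uses sequence number 80870; first data byte = ISN + 1 = 80871.
Segment 1: SEQ = 80871, len = 286 B, covers [80871, 81156]
Segment 2: SEQ = 81157, len = 1023 B, covers [81157, 82179]
Segment 3: SEQ = 82180, len = 462 B, covers [82180, 82641] [LOST]
In-order data received: bytes [80871, 82179] (segments 1..2).
Segment 3 missing -> gap begins at byte 82180.
Cumulative ACK = next expected in-order byte = 80871 + 286 + 1023 = 82180

82180


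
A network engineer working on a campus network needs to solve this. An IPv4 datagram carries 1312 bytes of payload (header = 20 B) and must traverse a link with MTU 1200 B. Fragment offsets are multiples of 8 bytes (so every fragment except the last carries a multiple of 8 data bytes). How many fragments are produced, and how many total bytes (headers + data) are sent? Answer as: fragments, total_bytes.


Max data per non-final fragment = floor((MTU - header)/8)*8 = floor((1200 - 20)/8)*8 = floor(1180/8)*8 = 1176 B
Final fragment needs no 8-byte alignment: it can carry up to MTU - header = 1180 B
Non-final fragments needed = ceil((payload - 1180) / 1176) = ceil(132/1176) = ceil(0.1122) = 1
Number of fragments = 1 + 1 = 2
Fragment sizes (data): 1 * 1176 B + 136 B (last, 136 <= 1180 OK)
Total bytes sent = payload + n_frags * header = 1312 + 2*20 = 1312 + 40 = 1352 B

2, 1352


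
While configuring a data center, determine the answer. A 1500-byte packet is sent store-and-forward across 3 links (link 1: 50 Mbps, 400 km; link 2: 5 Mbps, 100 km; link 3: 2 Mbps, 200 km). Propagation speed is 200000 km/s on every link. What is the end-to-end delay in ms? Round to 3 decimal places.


Packet = 1500 bytes = 12000 bits. Store-and-forward: sum (t_trans + t_prop) per link.
Link 1: t_trans = 12000/(50*10^6) s = 0.2400 ms; t_prop = 400/200000 s = 2.0000 ms; subtotal = 2.2400 ms
Link 2: t_trans = 12000/(5*10^6) s = 2.4000 ms; t_prop = 100/200000 s = 0.5000 ms; subtotal = 2.9000 ms
Link 3: t_trans = 12000/(2*10^6) s = 6.0000 ms; t_prop = 200/200000 s = 1.0000 ms; subtotal = 7.0000 ms
End-to-end = 2.2400 + 2.9000 + 7.0000 = 12.1400 ms -> 12.140 ms (3 dp)

12.140


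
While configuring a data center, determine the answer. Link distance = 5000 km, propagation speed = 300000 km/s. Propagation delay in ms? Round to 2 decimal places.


Given: distance = 5000 km, speed = 300000 km/s
Delay = distance / speed = 5000 / 300000 seconds
Delay in ms = 5000 * 1000 / 300000
Delay = 16.6667 ms
Rounded to 2 dp = 16.67 ms

16.67


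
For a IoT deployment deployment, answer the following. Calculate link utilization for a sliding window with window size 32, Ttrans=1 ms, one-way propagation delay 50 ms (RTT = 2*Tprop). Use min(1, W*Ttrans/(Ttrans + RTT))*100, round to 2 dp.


Given: W = 32, Ttrans = 1 ms, RTT = 100 ms (= 2 * Tprop, Tprop = 50 ms)
Cycle time = Ttrans + RTT = 1 + 100 = 101 ms (first packet sent until its ACK returns)
W * Ttrans = 32 * 1 = 32 ms of sending per cycle
W * Ttrans / (Ttrans + RTT) = 32 / 101 = 0.316832
U = min(1, 0.316832) = 0.316832
U% = 31.68%

31.68


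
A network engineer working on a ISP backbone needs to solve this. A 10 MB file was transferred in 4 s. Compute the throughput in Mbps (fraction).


Given: file = 10 MB, time = 4 s
File in Mb = 10 * 8 = 80 Mb
Throughput = 80 / 4 Mbps
Throughput = 20 Mbps

20


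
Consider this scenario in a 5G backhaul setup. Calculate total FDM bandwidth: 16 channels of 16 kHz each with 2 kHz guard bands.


Given: 16 channels, 16 kHz each, guard = 2 kHz
Channel bandwidth = 16 * 16 = 256 kHz
Guard bands = 15 gaps * 2 kHz = 30 kHz
Total = 256 + 30 = 286 kHz

286


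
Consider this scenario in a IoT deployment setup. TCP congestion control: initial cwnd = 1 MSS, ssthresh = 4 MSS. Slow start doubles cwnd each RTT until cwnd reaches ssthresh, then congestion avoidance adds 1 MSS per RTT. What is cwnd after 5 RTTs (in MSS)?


RTT 0: cwnd = 1 MSS (initial)
RTT 1: cwnd = 2 MSS (slow start, doubled)
RTT 2: cwnd = 4 MSS (slow start, doubled)
RTT 3: cwnd = 5 MSS (congestion avoidance, +1)
RTT 4: cwnd = 6 MSS (congestion avoidance, +1)
RTT 5: cwnd = 7 MSS (congestion avoidance, +1)

7


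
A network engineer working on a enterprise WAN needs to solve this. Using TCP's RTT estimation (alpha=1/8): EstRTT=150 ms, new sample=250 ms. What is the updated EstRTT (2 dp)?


Given: EstRTT = 150 ms, SampleRTT = 250 ms, alpha = 1/8
New EstRTT = (1 - alpha) * EstRTT + alpha * SampleRTT
(7/8) * 150 = 131.25
(1/8) * 250 = 31.25
New EstRTT = 131.25 + 31.25 = 162.5 ms -> 162.50 ms (2 dp)

162.50


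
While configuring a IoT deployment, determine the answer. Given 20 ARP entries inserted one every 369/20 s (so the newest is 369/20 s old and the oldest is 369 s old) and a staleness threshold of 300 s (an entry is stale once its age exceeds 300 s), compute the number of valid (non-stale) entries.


Ages are k * 369/20 s for k = 1..20 (spacing = 18.4500 s).
Entry k is valid iff k * 369/20 <= 300 iff k <= 20 * 300 / 369 = 16.2602
n_valid = floor(16.2602) = 16
(n_stale = 20 - 16 = 4)

16


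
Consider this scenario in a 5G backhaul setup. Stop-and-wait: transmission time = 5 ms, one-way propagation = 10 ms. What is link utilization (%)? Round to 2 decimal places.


Given: Ttrans = 5 ms, Tprop = 10 ms
RTT = 2 * Tprop = 2 * 10 = 20 ms
U = Ttrans / (Ttrans + RTT)
U = 5 / (5 + 20)
U = 5 / 25 = 0.2
U% = 20.00%

20.00


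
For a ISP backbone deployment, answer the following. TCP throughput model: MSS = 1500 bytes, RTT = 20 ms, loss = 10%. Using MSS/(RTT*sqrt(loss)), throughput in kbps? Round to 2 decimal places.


Given: MSS = 1500 bytes, RTT = 20 ms, loss = 10%
RTT in seconds = 20 / 1000 = 0.02
Loss rate = 10% = 0.1
sqrt(loss) = sqrt(0.1) = 0.316227766017
Throughput (bytes/s) = 1500 / (0.02 * 0.316227766017) = 237170.8245
Throughput (kbps) = 237170.8245 * 8 / 1000 = 1897.366596 -> 1897.37 kbps (2 dp)

1897.37


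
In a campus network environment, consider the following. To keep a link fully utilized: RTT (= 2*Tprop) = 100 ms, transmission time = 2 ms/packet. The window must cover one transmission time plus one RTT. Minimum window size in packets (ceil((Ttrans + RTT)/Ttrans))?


Given: Ttrans = 2 ms, RTT = 100 ms (= 2 * Tprop, Tprop = 50 ms)
Time until first ACK returns = Ttrans + RTT = 2 + 100 = 102 ms
Need W * Ttrans >= Ttrans + RTT  ->  W >= (Ttrans + RTT) / Ttrans
(Ttrans + RTT) / Ttrans = 102 / 2 = 51
W_min = ceil(51) = 51

51


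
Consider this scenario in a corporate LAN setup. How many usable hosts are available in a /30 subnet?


Given: subnet mask /30
Host bits = 32 - 30 = 2
Total addresses = 2^2 = 4
Usable hosts = 4 - 2 (network + broadcast) = 2

2


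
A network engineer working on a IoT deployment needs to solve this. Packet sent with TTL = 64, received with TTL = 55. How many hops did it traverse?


Given: initial TTL = 64, received TTL = 55
Hops = initial TTL - received TTL
Hops = 64 - 55 = 9

9


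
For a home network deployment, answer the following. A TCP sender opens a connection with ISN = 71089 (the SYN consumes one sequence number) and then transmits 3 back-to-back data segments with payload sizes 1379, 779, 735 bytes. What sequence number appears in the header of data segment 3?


The SYN occupies sequence number ISN = 71089, so the first data byte is ISN + 1 = 71090.
SEQ of data segment i = (ISN + 1) + sum of payload sizes of segments 1..i-1.
Segment 1: SEQ = 71090, payload = 1379 bytes
Segment 2: SEQ = 72469, payload = 779 bytes
Segment 3: SEQ = 73248, payload = 735 bytes
SEQ of segment 3 = 71090 + 1379 + 779 = 73248

73248


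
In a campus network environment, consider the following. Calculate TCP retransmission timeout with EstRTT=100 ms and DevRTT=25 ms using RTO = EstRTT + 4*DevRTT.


Given: EstRTT = 100 ms, DevRTT = 25 ms
Timeout = EstRTT + 4 * DevRTT
4 * DevRTT = 4 * 25 = 100
Timeout = 100 + 100 = 200 ms

200


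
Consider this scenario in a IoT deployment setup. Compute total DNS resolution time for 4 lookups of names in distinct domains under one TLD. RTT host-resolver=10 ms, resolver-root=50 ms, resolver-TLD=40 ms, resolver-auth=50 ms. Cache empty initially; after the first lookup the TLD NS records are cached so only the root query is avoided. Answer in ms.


Lookup 1 (cold cache): local + root + TLD + auth = 10 + 50 + 40 + 50 = 150 ms
Lookups 2..4 (TLD NS cached -> skip root; new domain -> still ask TLD and auth): local + TLD + auth = 10 + 40 + 50 = 100 ms each
Remaining 3 lookups: 3 * 100 = 300 ms
Total = 150 + 300 = 450 ms

450


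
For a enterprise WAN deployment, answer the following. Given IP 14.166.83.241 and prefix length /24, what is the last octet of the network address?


Given: IP = 14.166.83.241, prefix = /24
Subnet mask = 255.255.255.0
Last octet of IP: 241
Last octet of mask: 0
Network last octet = 241 AND 0 = 0

0


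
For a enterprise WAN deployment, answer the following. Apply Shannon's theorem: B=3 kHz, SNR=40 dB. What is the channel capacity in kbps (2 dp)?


Given: B = 3 kHz, SNR = 40 dB
SNR linear = 10^(40/10) = 10000
1 + SNR = 10001
log2(10001) = 13.2878566418
C = 3 * 1000 * 13.2878566418 = 39863.5699 bps
C = 39.863570 kbps -> 39.86 kbps (2 dp)

39.86


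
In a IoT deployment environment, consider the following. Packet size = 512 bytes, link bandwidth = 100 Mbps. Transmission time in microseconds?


Given: packet = 512 bytes, bandwidth = 100 Mbps
Packet in bits = 512 * 8 = 4096 bits
Bandwidth = 100 * 10^6 = 100000000 bps
Time = 4096 / 100000000 seconds
Time in us = 4096 * 10^6 / 100000000 = 40.96

40.96


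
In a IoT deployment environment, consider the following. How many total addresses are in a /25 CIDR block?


Given: CIDR prefix /25
Host bits = 32 - 25 = 7
Total addresses = 2^7 = 128

128


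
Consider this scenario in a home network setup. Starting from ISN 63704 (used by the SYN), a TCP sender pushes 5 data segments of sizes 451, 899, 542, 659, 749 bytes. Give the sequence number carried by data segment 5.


The SYN occupies sequence number ISN = 63704, so the first data byte is ISN + 1 = 63705.
SEQ of data segment i = (ISN + 1) + sum of payload sizes of segments 1..i-1.
Segment 1: SEQ = 63705, payload = 451 bytes
Segment 2: SEQ = 64156, payload = 899 bytes
Segment 3: SEQ = 65055, payload = 542 bytes
Segment 4: SEQ = 65597, payload = 659 bytes
Segment 5: SEQ = 66256, payload = 749 bytes
SEQ of segment 5 = 63705 + 451 + 899 + 542 + 659 = 66256

66256


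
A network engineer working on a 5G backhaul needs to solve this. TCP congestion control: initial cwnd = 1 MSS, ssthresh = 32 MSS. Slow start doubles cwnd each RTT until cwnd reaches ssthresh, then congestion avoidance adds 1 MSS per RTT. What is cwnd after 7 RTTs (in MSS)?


RTT 0: cwnd = 1 MSS (initial)
RTT 1: cwnd = 2 MSS (slow start, doubled)
RTT 2: cwnd = 4 MSS (slow start, doubled)
RTT 3: cwnd = 8 MSS (slow start, doubled)
RTT 4: cwnd = 16 MSS (slow start, doubled)
RTT 5: cwnd = 32 MSS (slow start, doubled)
RTT 6: cwnd = 33 MSS (congestion avoidance, +1)
RTT 7: cwnd = 34 MSS (congestion avoidance, +1)

34


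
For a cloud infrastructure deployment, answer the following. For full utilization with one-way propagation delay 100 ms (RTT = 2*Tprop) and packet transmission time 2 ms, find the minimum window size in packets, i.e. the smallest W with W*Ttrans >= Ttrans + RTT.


Given: Ttrans = 2 ms, RTT = 200 ms (= 2 * Tprop, Tprop = 100 ms)
Time until first ACK returns = Ttrans + RTT = 2 + 200 = 202 ms
Need W * Ttrans >= Ttrans + RTT  ->  W >= (Ttrans + RTT) / Ttrans
(Ttrans + RTT) / Ttrans = 202 / 2 = 101
W_min = ceil(101) = 101

101


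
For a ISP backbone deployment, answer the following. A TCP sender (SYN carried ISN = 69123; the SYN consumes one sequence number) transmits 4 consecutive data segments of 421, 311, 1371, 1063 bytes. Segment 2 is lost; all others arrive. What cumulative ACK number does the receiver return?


SYN uses sequence number 69123; first data byte = ISN + 1 = 69124.
Segment 1: SEQ = 69124, len = 421 B, covers [69124, 69544]
Segment 2: SEQ = 69545, len = 311 B, covers [69545, 69855] [LOST]
Segment 3: SEQ = 69856, len = 1371 B, covers [69856, 71226]
Segment 4: SEQ = 71227, len = 1063 B, covers [71227, 72289]
In-order data received: bytes [69124, 69544] (segments 1..1).
Segment 2 missing -> gap begins at byte 69545; later segments buffered out of order.
Cumulative ACK = next expected in-order byte = 69124 + 421 = 69545

69545


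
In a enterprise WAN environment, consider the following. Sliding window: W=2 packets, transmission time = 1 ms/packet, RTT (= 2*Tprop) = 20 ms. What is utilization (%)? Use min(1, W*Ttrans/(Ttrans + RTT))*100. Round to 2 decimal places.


Given: W = 2, Ttrans = 1 ms, RTT = 20 ms (= 2 * Tprop, Tprop = 10 ms)
Cycle time = Ttrans + RTT = 1 + 20 = 21 ms (first packet sent until its ACK returns)
W * Ttrans = 2 * 1 = 2 ms of sending per cycle
W * Ttrans / (Ttrans + RTT) = 2 / 21 = 0.095238
U = min(1, 0.095238) = 0.095238
U% = 9.52%

9.52


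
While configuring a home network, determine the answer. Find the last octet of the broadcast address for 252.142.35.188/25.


Given: IP = 252.142.35.188, prefix = /25
Host bits = 32 - 25 = 7
Network last octet = 188 AND mask = 128
Host part size = 2^7 - 1 = 127
Broadcast last octet = 128 OR 127 = 255

255


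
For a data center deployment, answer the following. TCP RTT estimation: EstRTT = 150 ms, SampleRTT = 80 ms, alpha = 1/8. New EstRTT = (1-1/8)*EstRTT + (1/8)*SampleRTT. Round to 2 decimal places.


Given: EstRTT = 150 ms, SampleRTT = 80 ms, alpha = 1/8
New EstRTT = (1 - alpha) * EstRTT + alpha * SampleRTT
(7/8) * 150 = 131.25
(1/8) * 80 = 10
New EstRTT = 131.25 + 10 = 141.25 ms -> 141.25 ms (2 dp)

141.25


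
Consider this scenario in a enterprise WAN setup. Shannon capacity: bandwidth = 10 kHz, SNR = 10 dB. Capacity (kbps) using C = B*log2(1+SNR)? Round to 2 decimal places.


Given: B = 10 kHz, SNR = 10 dB
SNR linear = 10^(10/10) = 10
1 + SNR = 11
log2(11) = 3.4594316186
C = 10 * 1000 * 3.4594316186 = 34594.3162 bps
C = 34.594316 kbps -> 34.59 kbps (2 dp)

34.59


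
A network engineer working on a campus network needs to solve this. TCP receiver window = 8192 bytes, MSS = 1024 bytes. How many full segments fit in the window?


Given: RWND = 8192 bytes, MSS = 1024 bytes
Full segments = floor(RWND / MSS)
Full segments = floor(8192 / 1024)
Full segments = floor(8.0) = 8

8


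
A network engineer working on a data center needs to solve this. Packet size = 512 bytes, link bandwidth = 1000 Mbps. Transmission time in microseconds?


Given: packet = 512 bytes, bandwidth = 1000 Mbps
Packet in bits = 512 * 8 = 4096 bits
Bandwidth = 1000 * 10^6 = 1000000000 bps
Time = 4096 / 1000000000 seconds
Time in us = 4096 * 10^6 / 1000000000 = 4.096

4.096


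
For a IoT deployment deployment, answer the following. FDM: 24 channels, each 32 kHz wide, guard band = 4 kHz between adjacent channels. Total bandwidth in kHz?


Given: 24 channels, 32 kHz each, guard = 4 kHz
Channel bandwidth = 24 * 32 = 768 kHz
Guard bands = 23 gaps * 4 kHz = 92 kHz
Total = 768 + 92 = 860 kHz

860


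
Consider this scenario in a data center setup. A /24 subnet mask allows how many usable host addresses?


Given: subnet mask /24
Host bits = 32 - 24 = 8
Total addresses = 2^8 = 256
Usable hosts = 256 - 2 (network + broadcast) = 254

254


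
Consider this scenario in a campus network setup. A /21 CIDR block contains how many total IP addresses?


Given: CIDR prefix /21
Host bits = 32 - 21 = 11
Total addresses = 2^11 = 2048

2048


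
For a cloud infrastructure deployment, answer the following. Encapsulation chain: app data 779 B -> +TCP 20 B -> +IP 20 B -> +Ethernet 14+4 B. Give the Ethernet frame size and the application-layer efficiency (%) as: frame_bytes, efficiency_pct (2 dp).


TCP segment = 779 + 20 = 799 B
IP packet = 799 + 20 = 819 B
Ethernet frame = 819 + 14 + 4 = 837 B
Efficiency = app / frame = 779 / 837 = 0.930705 = 93.0705% -> 93.07% (2 dp)

837, 93.07


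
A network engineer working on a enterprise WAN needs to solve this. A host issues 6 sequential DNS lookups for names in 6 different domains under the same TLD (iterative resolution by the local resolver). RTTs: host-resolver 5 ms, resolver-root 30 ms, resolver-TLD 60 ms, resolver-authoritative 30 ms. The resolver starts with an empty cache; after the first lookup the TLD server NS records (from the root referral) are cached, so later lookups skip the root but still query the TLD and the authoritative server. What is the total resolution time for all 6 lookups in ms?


Lookup 1 (cold cache): local + root + TLD + auth = 5 + 30 + 60 + 30 = 125 ms
Lookups 2..6 (TLD NS cached -> skip root; new domain -> still ask TLD and auth): local + TLD + auth = 5 + 60 + 30 = 95 ms each
Remaining 5 lookups: 5 * 95 = 475 ms
Total = 125 + 475 = 600 ms

600


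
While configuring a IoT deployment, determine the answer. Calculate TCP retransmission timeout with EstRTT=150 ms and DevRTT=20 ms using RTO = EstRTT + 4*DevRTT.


Given: EstRTT = 150 ms, DevRTT = 20 ms
Timeout = EstRTT + 4 * DevRTT
4 * DevRTT = 4 * 20 = 80
Timeout = 150 + 80 = 230 ms

230


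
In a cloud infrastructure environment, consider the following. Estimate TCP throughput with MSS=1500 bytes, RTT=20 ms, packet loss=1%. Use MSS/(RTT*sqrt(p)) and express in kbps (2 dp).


Given: MSS = 1500 bytes, RTT = 20 ms, loss = 1%
RTT in seconds = 20 / 1000 = 0.02
Loss rate = 1% = 0.01
sqrt(loss) = sqrt(0.01) = 0.1
Throughput (bytes/s) = 1500 / (0.02 * 0.1) = 750000.0000
Throughput (kbps) = 750000.0000 * 8 / 1000 = 6000.000000 -> 6000.00 kbps (2 dp)

6000.00


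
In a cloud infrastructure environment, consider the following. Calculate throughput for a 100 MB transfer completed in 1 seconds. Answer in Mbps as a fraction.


Given: file = 100 MB, time = 1 s
File in Mb = 100 * 8 = 800 Mb
Throughput = 800 / 1 Mbps
Throughput = 800 Mbps

800


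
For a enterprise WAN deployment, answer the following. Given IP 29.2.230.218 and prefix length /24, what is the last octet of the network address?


Given: IP = 29.2.230.218, prefix = /24
Subnet mask = 255.255.255.0
Last octet of IP: 218
Last octet of mask: 0
Network last octet = 218 AND 0 = 0

0


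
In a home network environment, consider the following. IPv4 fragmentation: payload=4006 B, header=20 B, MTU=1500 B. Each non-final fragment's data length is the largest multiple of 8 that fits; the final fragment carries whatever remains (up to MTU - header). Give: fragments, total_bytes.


Max data per non-final fragment = floor((MTU - header)/8)*8 = floor((1500 - 20)/8)*8 = floor(1480/8)*8 = 1480 B
Final fragment needs no 8-byte alignment: it can carry up to MTU - header = 1480 B
Non-final fragments needed = ceil((payload - 1480) / 1480) = ceil(2526/1480) = ceil(1.7068) = 2
Number of fragments = 2 + 1 = 3
Fragment sizes (data): 2 * 1480 B + 1046 B (last, 1046 <= 1480 OK)
Total bytes sent = payload + n_frags * header = 4006 + 3*20 = 4006 + 60 = 4066 B

3, 4066


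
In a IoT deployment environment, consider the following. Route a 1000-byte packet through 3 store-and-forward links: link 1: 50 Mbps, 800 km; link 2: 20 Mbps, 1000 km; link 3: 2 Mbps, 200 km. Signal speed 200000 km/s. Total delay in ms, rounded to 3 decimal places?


Packet = 1000 bytes = 8000 bits. Store-and-forward: sum (t_trans + t_prop) per link.
Link 1: t_trans = 8000/(50*10^6) s = 0.1600 ms; t_prop = 800/200000 s = 4.0000 ms; subtotal = 4.1600 ms
Link 2: t_trans = 8000/(20*10^6) s = 0.4000 ms; t_prop = 1000/200000 s = 5.0000 ms; subtotal = 5.4000 ms
Link 3: t_trans = 8000/(2*10^6) s = 4.0000 ms; t_prop = 200/200000 s = 1.0000 ms; subtotal = 5.0000 ms
End-to-end = 4.1600 + 5.4000 + 5.0000 = 14.5600 ms -> 14.560 ms (3 dp)

14.560


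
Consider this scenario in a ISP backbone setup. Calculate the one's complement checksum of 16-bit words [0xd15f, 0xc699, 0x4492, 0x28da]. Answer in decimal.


Given words: [0xd15f, 0xc699, 0x4492, 0x28da]
Step 1: Sum all words
Raw sum = 53599 + 50841 + 17554 + 10458 = 132452
Step 2: Fold carry: (1380 + 2) = 1382
One's complement = ~1382 & 0xFFFF = 64153

64153


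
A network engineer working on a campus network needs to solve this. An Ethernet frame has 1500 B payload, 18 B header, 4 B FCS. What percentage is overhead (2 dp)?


Given: payload = 1500 B, header = 18 B, trailer = 4 B
Overhead bytes = header + trailer = 18 + 4 = 22
Total frame = payload + overhead = 1500 + 22 = 1522
Overhead % = 22 / 1522 * 100 = 1.4455% -> 1.45% (2 dp)

1.45


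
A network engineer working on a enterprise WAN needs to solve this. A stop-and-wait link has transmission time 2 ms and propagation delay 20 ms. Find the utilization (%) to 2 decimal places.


Given: Ttrans = 2 ms, Tprop = 20 ms
RTT = 2 * Tprop = 2 * 20 = 40 ms
U = Ttrans / (Ttrans + RTT)
U = 2 / (2 + 40)
U = 2 / 42 = 0.047619
U% = 4.76%

4.76


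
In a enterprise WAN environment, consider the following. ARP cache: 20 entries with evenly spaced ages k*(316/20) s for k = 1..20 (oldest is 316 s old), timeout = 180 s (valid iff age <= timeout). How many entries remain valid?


Ages are k * 316/20 s for k = 1..20 (spacing = 15.8000 s).
Entry k is valid iff k * 316/20 <= 180 iff k <= 20 * 180 / 316 = 11.3924
n_valid = floor(11.3924) = 11
(n_stale = 20 - 11 = 9)

11


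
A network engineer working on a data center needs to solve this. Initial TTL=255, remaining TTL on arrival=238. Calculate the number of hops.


Given: initial TTL = 255, received TTL = 238
Hops = initial TTL - received TTL
Hops = 255 - 238 = 17

17


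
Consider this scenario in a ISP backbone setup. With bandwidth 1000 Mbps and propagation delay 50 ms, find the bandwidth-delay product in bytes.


Given: bandwidth = 1000 Mbps, delay = 50 ms
BDP in bits = 1000 * 10^6 * 50 / 1000
BDP in bits = 50000000
BDP in bytes = 50000000 / 8 = 6250000

6250000


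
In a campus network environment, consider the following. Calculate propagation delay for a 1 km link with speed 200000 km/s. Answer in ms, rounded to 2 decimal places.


Given: distance = 1 km, speed = 200000 km/s
Delay = distance / speed = 1 / 200000 seconds
Delay in ms = 1 * 1000 / 200000
Delay = 0.0050 ms
Rounded to 2 dp = 0.01 ms

0.01


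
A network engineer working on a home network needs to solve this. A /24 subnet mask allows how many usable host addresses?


Given: subnet mask /24
Host bits = 32 - 24 = 8
Total addresses = 2^8 = 256
Usable hosts = 256 - 2 (network + broadcast) = 254

254


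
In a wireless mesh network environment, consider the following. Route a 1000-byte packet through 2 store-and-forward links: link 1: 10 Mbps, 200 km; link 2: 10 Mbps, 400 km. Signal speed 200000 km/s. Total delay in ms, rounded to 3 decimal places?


Packet = 1000 bytes = 8000 bits. Store-and-forward: sum (t_trans + t_prop) per link.
Link 1: t_trans = 8000/(10*10^6) s = 0.8000 ms; t_prop = 200/200000 s = 1.0000 ms; subtotal = 1.8000 ms
Link 2: t_trans = 8000/(10*10^6) s = 0.8000 ms; t_prop = 400/200000 s = 2.0000 ms; subtotal = 2.8000 ms
End-to-end = 1.8000 + 2.8000 = 4.6000 ms -> 4.600 ms (3 dp)

4.600


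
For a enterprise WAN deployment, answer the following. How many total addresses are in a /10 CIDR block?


Given: CIDR prefix /10
Host bits = 32 - 10 = 22
Total addresses = 2^22 = 4194304

4194304


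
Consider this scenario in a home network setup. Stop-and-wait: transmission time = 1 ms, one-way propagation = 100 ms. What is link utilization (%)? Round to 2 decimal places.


Given: Ttrans = 1 ms, Tprop = 100 ms
RTT = 2 * Tprop = 2 * 100 = 200 ms
U = Ttrans / (Ttrans + RTT)
U = 1 / (1 + 200)
U = 1 / 201 = 0.004975
U% = 0.50%

0.50


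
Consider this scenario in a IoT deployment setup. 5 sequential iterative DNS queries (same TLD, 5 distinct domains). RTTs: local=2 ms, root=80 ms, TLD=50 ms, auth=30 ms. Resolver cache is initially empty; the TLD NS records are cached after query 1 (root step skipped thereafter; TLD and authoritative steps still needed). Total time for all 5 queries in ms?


Lookup 1 (cold cache): local + root + TLD + auth = 2 + 80 + 50 + 30 = 162 ms
Lookups 2..5 (TLD NS cached -> skip root; new domain -> still ask TLD and auth): local + TLD + auth = 2 + 50 + 30 = 82 ms each
Remaining 4 lookups: 4 * 82 = 328 ms
Total = 162 + 328 = 490 ms

490


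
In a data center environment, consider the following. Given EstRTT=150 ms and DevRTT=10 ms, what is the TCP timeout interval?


Given: EstRTT = 150 ms, DevRTT = 10 ms
Timeout = EstRTT + 4 * DevRTT
4 * DevRTT = 4 * 10 = 40
Timeout = 150 + 40 = 190 ms

190


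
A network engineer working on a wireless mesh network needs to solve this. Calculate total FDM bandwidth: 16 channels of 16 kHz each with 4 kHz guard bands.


Given: 16 channels, 16 kHz each, guard = 4 kHz
Channel bandwidth = 16 * 16 = 256 kHz
Guard bands = 15 gaps * 4 kHz = 60 kHz
Total = 256 + 60 = 316 kHz

316


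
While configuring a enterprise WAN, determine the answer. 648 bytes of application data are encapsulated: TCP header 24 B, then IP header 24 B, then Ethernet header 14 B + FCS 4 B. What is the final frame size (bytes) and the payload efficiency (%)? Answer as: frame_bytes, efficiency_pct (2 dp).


TCP segment = 648 + 24 = 672 B
IP packet = 672 + 24 = 696 B
Ethernet frame = 696 + 14 + 4 = 714 B
Efficiency = app / frame = 648 / 714 = 0.907563 = 90.7563% -> 90.76% (2 dp)

714, 90.76


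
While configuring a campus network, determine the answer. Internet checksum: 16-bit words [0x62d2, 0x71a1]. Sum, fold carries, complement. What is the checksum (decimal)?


Given words: [0x62d2, 0x71a1]
Step 1: Sum all words
Raw sum = 25298 + 29089 = 54387
One's complement = ~54387 & 0xFFFF = 11148

11148


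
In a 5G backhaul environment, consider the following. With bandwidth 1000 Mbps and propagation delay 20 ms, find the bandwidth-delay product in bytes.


Given: bandwidth = 1000 Mbps, delay = 20 ms
BDP in bits = 1000 * 10^6 * 20 / 1000
BDP in bits = 20000000
BDP in bytes = 20000000 / 8 = 2500000

2500000


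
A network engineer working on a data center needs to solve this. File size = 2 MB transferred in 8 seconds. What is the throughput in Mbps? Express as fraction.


Given: file = 2 MB, time = 8 s
File in Mb = 2 * 8 = 16 Mb
Throughput = 16 / 8 Mbps
Throughput = 2 Mbps

2


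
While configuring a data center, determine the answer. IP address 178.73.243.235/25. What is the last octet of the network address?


Given: IP = 178.73.243.235, prefix = /25
Subnet mask = 255.255.255.128
Last octet of IP: 235
Last octet of mask: 128
Network last octet = 235 AND 128 = 128

128


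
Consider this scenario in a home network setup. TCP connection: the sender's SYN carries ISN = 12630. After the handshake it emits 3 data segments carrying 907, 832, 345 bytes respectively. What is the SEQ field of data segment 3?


The SYN occupies sequence number ISN = 12630, so the first data byte is ISN + 1 = 12631.
SEQ of data segment i = (ISN + 1) + sum of payload sizes of segments 1..i-1.
Segment 1: SEQ = 12631, payload = 907 bytes
Segment 2: SEQ = 13538, payload = 832 bytes
Segment 3: SEQ = 14370, payload = 345 bytes
SEQ of segment 3 = 12631 + 907 + 832 = 14370

14370


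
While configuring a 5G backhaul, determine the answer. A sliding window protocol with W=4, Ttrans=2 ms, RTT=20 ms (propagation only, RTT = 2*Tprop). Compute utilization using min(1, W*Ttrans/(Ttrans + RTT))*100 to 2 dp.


Given: W = 4, Ttrans = 2 ms, RTT = 20 ms (= 2 * Tprop, Tprop = 10 ms)
Cycle time = Ttrans + RTT = 2 + 20 = 22 ms (first packet sent until its ACK returns)
W * Ttrans = 4 * 2 = 8 ms of sending per cycle
W * Ttrans / (Ttrans + RTT) = 8 / 22 = 0.363636
U = min(1, 0.363636) = 0.363636
U% = 36.36%

36.36


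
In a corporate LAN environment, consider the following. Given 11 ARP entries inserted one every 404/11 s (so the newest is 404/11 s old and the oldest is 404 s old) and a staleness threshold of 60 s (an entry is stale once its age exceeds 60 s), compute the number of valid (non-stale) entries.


Ages are k * 404/11 s for k = 1..11 (spacing = 36.7273 s).
Entry k is valid iff k * 404/11 <= 60 iff k <= 11 * 60 / 404 = 1.6337
n_valid = floor(1.6337) = 1
(n_stale = 11 - 1 = 10)

1


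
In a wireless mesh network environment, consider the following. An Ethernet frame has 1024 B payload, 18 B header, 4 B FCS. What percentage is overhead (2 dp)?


Given: payload = 1024 B, header = 18 B, trailer = 4 B
Overhead bytes = header + trailer = 18 + 4 = 22
Total frame = payload + overhead = 1024 + 22 = 1046
Overhead % = 22 / 1046 * 100 = 2.1033% -> 2.10% (2 dp)

2.10


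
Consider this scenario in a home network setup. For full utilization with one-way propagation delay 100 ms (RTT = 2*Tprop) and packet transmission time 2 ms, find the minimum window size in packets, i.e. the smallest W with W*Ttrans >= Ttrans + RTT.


Given: Ttrans = 2 ms, RTT = 200 ms (= 2 * Tprop, Tprop = 100 ms)
Time until first ACK returns = Ttrans + RTT = 2 + 200 = 202 ms
Need W * Ttrans >= Ttrans + RTT  ->  W >= (Ttrans + RTT) / Ttrans
(Ttrans + RTT) / Ttrans = 202 / 2 = 101
W_min = ceil(101) = 101

101


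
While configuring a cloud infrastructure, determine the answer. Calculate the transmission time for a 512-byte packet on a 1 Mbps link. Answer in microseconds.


Given: packet = 512 bytes, bandwidth = 1 Mbps
Packet in bits = 512 * 8 = 4096 bits
Bandwidth = 1 * 10^6 = 1000000 bps
Time = 4096 / 1000000 seconds
Time in us = 4096 * 10^6 / 1000000 = 4096

4096


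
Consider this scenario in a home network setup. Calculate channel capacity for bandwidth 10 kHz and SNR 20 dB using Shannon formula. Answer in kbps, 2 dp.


Given: B = 10 kHz, SNR = 20 dB
SNR linear = 10^(20/10) = 100
1 + SNR = 101
log2(101) = 6.6582114828
C = 10 * 1000 * 6.6582114828 = 66582.1148 bps
C = 66.582115 kbps -> 66.58 kbps (2 dp)

66.58


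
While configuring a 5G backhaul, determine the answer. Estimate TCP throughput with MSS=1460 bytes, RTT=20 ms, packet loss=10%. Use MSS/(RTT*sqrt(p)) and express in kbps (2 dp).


Given: MSS = 1460 bytes, RTT = 20 ms, loss = 10%
RTT in seconds = 20 / 1000 = 0.02
Loss rate = 10% = 0.1
sqrt(loss) = sqrt(0.1) = 0.316227766017
Throughput (bytes/s) = 1460 / (0.02 * 0.316227766017) = 230846.2692
Throughput (kbps) = 230846.2692 * 8 / 1000 = 1846.770154 -> 1846.77 kbps (2 dp)

1846.77


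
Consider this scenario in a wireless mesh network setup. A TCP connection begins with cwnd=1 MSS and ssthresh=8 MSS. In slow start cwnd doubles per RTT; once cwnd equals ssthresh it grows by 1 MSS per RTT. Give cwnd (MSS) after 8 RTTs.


RTT 0: cwnd = 1 MSS (initial)
RTT 1: cwnd = 2 MSS (slow start, doubled)
RTT 2: cwnd = 4 MSS (slow start, doubled)
RTT 3: cwnd = 8 MSS (slow start, doubled)
RTT 4: cwnd = 9 MSS (congestion avoidance, +1)
RTT 5: cwnd = 10 MSS (congestion avoidance, +1)
RTT 6: cwnd = 11 MSS (congestion avoidance, +1)
RTT 7: cwnd = 12 MSS (congestion avoidance, +1)
RTT 8: cwnd = 13 MSS (congestion avoidance, +1)

13


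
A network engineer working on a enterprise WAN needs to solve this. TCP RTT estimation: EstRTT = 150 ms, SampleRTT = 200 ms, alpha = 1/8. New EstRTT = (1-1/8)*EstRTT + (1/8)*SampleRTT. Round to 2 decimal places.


Given: EstRTT = 150 ms, SampleRTT = 200 ms, alpha = 1/8
New EstRTT = (1 - alpha) * EstRTT + alpha * SampleRTT
(7/8) * 150 = 131.25
(1/8) * 200 = 25
New EstRTT = 131.25 + 25 = 156.25 ms -> 156.25 ms (2 dp)

156.25


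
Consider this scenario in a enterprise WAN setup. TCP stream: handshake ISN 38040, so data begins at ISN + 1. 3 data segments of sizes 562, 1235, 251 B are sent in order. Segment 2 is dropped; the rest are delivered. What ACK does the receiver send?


SYN uses sequence number 38040; first data byte = ISN + 1 = 38041.
Segment 1: SEQ = 38041, len = 562 B, covers [38041, 38602]
Segment 2: SEQ = 38603, len = 1235 B, covers [38603, 39837] [LOST]
Segment 3: SEQ = 39838, len = 251 B, covers [39838, 40088]
In-order data received: bytes [38041, 38602] (segments 1..1).
Segment 2 missing -> gap begins at byte 38603; later segments buffered out of order.
Cumulative ACK = next expected in-order byte = 38041 + 562 = 38603

38603


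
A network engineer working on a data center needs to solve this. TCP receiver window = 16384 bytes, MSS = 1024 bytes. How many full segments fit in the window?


Given: RWND = 16384 bytes, MSS = 1024 bytes
Full segments = floor(RWND / MSS)
Full segments = floor(16384 / 1024)
Full segments = floor(16.0) = 16

16


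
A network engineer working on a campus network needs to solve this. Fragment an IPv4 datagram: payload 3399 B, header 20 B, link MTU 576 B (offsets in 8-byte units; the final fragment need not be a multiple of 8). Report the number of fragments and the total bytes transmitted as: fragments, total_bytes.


Max data per non-final fragment = floor((MTU - header)/8)*8 = floor((576 - 20)/8)*8 = floor(556/8)*8 = 552 B
Final fragment needs no 8-byte alignment: it can carry up to MTU - header = 556 B
Non-final fragments needed = ceil((payload - 556) / 552) = ceil(2843/552) = ceil(5.1504) = 6
Number of fragments = 6 + 1 = 7
Fragment sizes (data): 6 * 552 B + 87 B (last, 87 <= 556 OK)
Total bytes sent = payload + n_frags * header = 3399 + 7*20 = 3399 + 140 = 3539 B

7, 3539


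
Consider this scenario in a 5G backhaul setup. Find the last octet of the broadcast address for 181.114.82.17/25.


Given: IP = 181.114.82.17, prefix = /25
Host bits = 32 - 25 = 7
Network last octet = 17 AND mask = 0
Host part size = 2^7 - 1 = 127
Broadcast last octet = 0 OR 127 = 127

127


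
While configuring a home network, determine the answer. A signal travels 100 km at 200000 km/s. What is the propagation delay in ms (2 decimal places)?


Given: distance = 100 km, speed = 200000 km/s
Delay = distance / speed = 100 / 200000 seconds
Delay in ms = 100 * 1000 / 200000
Delay = 0.5000 ms
Rounded to 2 dp = 0.50 ms

0.50


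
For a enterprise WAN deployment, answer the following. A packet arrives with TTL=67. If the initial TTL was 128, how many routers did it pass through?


Given: initial TTL = 128, received TTL = 67
Hops = initial TTL - received TTL
Hops = 128 - 67 = 61

61


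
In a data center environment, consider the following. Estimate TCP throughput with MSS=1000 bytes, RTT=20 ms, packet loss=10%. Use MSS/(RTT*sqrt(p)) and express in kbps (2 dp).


Given: MSS = 1000 bytes, RTT = 20 ms, loss = 10%
RTT in seconds = 20 / 1000 = 0.02
Loss rate = 10% = 0.1
sqrt(loss) = sqrt(0.1) = 0.316227766017
Throughput (bytes/s) = 1000 / (0.02 * 0.316227766017) = 158113.8830
Throughput (kbps) = 158113.8830 * 8 / 1000 = 1264.911064 -> 1264.91 kbps (2 dp)

1264.91


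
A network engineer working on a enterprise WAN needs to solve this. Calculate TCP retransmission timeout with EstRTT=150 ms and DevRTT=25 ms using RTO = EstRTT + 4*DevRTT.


Given: EstRTT = 150 ms, DevRTT = 25 ms
Timeout = EstRTT + 4 * DevRTT
4 * DevRTT = 4 * 25 = 100
Timeout = 150 + 100 = 250 ms

250


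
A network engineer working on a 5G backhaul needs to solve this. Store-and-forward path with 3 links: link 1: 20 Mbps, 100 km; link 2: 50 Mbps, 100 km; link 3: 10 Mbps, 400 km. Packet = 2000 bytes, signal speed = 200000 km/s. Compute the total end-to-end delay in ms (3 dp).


Packet = 2000 bytes = 16000 bits. Store-and-forward: sum (t_trans + t_prop) per link.
Link 1: t_trans = 16000/(20*10^6) s = 0.8000 ms; t_prop = 100/200000 s = 0.5000 ms; subtotal = 1.3000 ms
Link 2: t_trans = 16000/(50*10^6) s = 0.3200 ms; t_prop = 100/200000 s = 0.5000 ms; subtotal = 0.8200 ms
Link 3: t_trans = 16000/(10*10^6) s = 1.6000 ms; t_prop = 400/200000 s = 2.0000 ms; subtotal = 3.6000 ms
End-to-end = 1.3000 + 0.8200 + 3.6000 = 5.7200 ms -> 5.720 ms (3 dp)

5.720


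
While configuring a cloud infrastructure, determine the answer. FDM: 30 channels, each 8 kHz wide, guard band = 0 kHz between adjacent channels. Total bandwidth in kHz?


Given: 30 channels, 8 kHz each, guard = 0 kHz
Channel bandwidth = 30 * 8 = 240 kHz
Guard bands = 29 gaps * 0 kHz = 0 kHz
Total = 240 + 0 = 240 kHz

240


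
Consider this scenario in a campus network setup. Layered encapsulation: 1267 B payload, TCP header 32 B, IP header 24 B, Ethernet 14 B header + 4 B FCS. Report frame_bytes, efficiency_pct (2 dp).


TCP segment = 1267 + 32 = 1299 B
IP packet = 1299 + 24 = 1323 B
Ethernet frame = 1323 + 14 + 4 = 1341 B
Efficiency = app / frame = 1267 / 1341 = 0.944817 = 94.4817% -> 94.48% (2 dp)

1341, 94.48


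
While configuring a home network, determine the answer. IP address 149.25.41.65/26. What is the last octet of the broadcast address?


Given: IP = 149.25.41.65, prefix = /26
Host bits = 32 - 26 = 6
Network last octet = 65 AND mask = 64
Host part size = 2^6 - 1 = 63
Broadcast last octet = 64 OR 63 = 127

127


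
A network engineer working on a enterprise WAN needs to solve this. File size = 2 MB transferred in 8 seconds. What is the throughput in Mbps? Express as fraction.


Given: file = 2 MB, time = 8 s
File in Mb = 2 * 8 = 16 Mb
Throughput = 16 / 8 Mbps
Throughput = 2 Mbps

2


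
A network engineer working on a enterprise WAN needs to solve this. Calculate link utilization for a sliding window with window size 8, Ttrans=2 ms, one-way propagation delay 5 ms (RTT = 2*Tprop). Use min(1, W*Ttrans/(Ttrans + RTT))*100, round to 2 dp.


Given: W = 8, Ttrans = 2 ms, RTT = 10 ms (= 2 * Tprop, Tprop = 5 ms)
Cycle time = Ttrans + RTT = 2 + 10 = 12 ms (first packet sent until its ACK returns)
W * Ttrans = 8 * 2 = 16 ms of sending per cycle
W * Ttrans / (Ttrans + RTT) = 16 / 12 = 1.333333
U = min(1, 1.333333) = 1.000000
U% = 100.00%

100.00


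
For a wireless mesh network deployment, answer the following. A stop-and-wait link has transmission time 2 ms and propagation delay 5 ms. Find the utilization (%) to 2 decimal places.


Given: Ttrans = 2 ms, Tprop = 5 ms
RTT = 2 * Tprop = 2 * 5 = 10 ms
U = Ttrans / (Ttrans + RTT)
U = 2 / (2 + 10)
U = 2 / 12 = 0.166667
U% = 16.67%

16.67
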